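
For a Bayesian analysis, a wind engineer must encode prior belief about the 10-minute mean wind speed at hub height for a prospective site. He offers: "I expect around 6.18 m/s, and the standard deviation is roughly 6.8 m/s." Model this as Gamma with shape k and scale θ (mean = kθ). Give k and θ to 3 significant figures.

For Gamma(k, scale θ): mean = kθ, variance = kθ², so CV = 1/√k.
CV = SD/mean = 6.8/6.18 = 1.1, hence k = 1/CV² = 0.826.
Then θ = mean/k = 6.18/0.826 = 7.48.

k ≈ 0.826, θ ≈ 7.48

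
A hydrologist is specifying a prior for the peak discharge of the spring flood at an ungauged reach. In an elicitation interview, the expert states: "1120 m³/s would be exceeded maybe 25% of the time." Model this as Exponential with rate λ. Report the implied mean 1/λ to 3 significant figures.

mean ≈ 808 m³/s

P(T > 1120.0) = e^(−λ·1120.0) = 0.25, so λ = −ln(0.25)/1120.0 = 0.00124.
Mean = 1/λ = 808 m³/s.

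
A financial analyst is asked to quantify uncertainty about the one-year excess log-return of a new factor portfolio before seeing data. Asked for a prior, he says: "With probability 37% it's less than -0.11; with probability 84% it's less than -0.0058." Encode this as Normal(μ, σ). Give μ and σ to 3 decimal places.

μ = -0.084, σ = 0.079

The p-quantile of Normal(μ,σ) is μ + z_p·σ, with z_{0.37} = -0.3319 and z_{0.84} = 0.9945.
Eliminate σ: μ = (z₂·x₁ − z₁·x₂)/(z₂ − z₁) = (0.9945·-0.11 − (-0.3319)·-0.0058)/1.326 = -0.084.
Then σ = (x₂ − x₁)/(z₂ − z₁) = (-0.0058 − -0.11)/1.326 = 0.079.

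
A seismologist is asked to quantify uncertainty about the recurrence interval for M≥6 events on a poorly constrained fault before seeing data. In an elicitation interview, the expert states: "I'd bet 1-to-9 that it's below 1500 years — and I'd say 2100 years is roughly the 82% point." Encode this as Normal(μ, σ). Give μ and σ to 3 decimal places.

The p-quantile of Normal(μ,σ) is μ + z_p·σ, with z_{0.1} = -1.282 and z_{0.82} = 0.9154.
Eliminate σ: μ = (z₂·x₁ − z₁·x₂)/(z₂ − z₁) = (0.9154·1500 − (-1.282)·2100)/2.197 = 1850.005.
Then σ = (x₂ − x₁)/(z₂ − z₁) = (2100 − 1500)/2.197 = 273.110.

μ = 1850.005, σ = 273.110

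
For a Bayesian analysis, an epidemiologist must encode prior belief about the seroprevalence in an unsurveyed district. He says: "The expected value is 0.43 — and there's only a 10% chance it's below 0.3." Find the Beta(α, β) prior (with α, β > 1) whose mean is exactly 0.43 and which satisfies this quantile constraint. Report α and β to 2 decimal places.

With mean 0.43 fixed, write α = 0.43s, β = 0.57s where s = α+β.
Need P(θ < 0.3) = 0.1 under Beta(0.43s, 0.57s). Normal approximation: (q−m)/√(m(1−m)/s) ≈ z_{0.1} = -1.28, so s ≈ 0.43·0.57·(-1.28)²/(0.3−0.43)² = 23.8.
At s = 23.8: P(θ<0.3) ≈ 0.096. Adjusting to match 0.1 gives s ≈ 22.95.
So α = 0.43·22.95 ≈ 9.87, β = 0.57·22.95 ≈ 13.08.

α ≈ 9.87, β ≈ 13.08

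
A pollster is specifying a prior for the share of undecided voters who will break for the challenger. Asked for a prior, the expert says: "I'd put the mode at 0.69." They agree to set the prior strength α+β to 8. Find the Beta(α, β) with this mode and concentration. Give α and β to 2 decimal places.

α = 5.14, β = 2.86

For α,β > 1 the Beta mode is (α−1)/(α+β−2). With α+β = 8, the mode is (α−1)/6.
Set (α−1)/6 = 0.69 → α = 1 + 0.69·6 = 5.14.
β = 8 − α = 2.86.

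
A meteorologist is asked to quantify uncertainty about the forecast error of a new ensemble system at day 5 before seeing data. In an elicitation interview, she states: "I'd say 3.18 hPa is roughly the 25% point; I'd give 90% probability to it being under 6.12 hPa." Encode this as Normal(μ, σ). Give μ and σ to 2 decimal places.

For Normal(μ,σ), the p-quantile is μ + z_p·σ. Here z_{0.25} = -0.6745, z_{0.9} = 1.282.
So 3.18 = μ − 0.6745σ and 6.12 = μ + 1.282σ.
Subtracting: σ = (6.12 − 3.18)/(1.282 − (-0.6745)) = 1.50.
Then μ = 3.18 − (-0.6745)·1.50 = 4.19.

μ = 4.19, σ = 1.50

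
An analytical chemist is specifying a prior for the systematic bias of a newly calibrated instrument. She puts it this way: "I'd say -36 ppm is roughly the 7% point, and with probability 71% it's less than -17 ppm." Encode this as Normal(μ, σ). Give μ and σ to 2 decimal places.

The p-quantile of Normal(μ,σ) is μ + z_p·σ, with z_{0.07} = -1.476 and z_{0.71} = 0.5534.
Eliminate σ: μ = (z₂·x₁ − z₁·x₂)/(z₂ − z₁) = (0.5534·-36 − (-1.476)·-17)/2.029 = -22.18.
Then σ = (x₂ − x₁)/(z₂ − z₁) = (-17 − -36)/2.029 = 9.36.

μ = -22.18, σ = 9.36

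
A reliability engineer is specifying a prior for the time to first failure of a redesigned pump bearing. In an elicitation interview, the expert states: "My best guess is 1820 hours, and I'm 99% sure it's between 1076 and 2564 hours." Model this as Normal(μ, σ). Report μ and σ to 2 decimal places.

μ = 1820.00, σ = 288.84

A symmetric 99% interval runs μ ± z·σ with z = 2.576.
Half-width = 744, so σ = 744/2.576 = 288.84.
μ is the stated best guess, 1820.00.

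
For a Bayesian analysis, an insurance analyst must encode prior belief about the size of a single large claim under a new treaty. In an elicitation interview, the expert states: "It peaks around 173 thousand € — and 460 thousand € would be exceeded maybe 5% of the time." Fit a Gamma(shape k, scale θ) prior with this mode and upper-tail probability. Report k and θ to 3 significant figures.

Gamma(k,θ) with k>1 has mode (k−1)θ, so θ = 173/(k−1).
Need P(X < 460) = 0.95 with θ tied to k this way. Start at k = 2, θ = 173: P(X<460) ≈ 0.744.
Too low — raise k to concentrate. Iterating converges to k ≈ 3.82.
Then θ = 173/(3.82−1) ≈ 61.4.

k ≈ 3.82, θ ≈ 61.4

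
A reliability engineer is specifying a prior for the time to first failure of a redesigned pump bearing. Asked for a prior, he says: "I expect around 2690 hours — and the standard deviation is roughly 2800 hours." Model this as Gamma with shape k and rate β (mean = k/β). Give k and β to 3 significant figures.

k ≈ 0.923, β ≈ 0.000343

For Gamma(k, rate β): mean = k/β, variance = k/β², so CV = 1/√k.
CV = SD/mean = 2800/2690 = 1.041, hence k = 1/CV² = 0.923.
Then β = k/mean = 0.923/2690 = 0.000343.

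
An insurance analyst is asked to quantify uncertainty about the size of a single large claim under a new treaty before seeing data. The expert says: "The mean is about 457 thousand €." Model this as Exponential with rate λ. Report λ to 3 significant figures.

Exponential mean = 1/λ, so λ = 1/457.0 = 0.00219.

λ ≈ 0.00219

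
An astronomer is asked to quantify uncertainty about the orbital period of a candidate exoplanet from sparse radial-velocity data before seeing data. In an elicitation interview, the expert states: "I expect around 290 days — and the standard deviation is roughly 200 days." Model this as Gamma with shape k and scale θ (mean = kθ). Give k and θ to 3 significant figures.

For Gamma(k, scale θ): mean = kθ, variance = kθ², so CV = 1/√k.
CV = SD/mean = 200/290 = 0.6897, hence k = 1/CV² = 2.1.
Then θ = mean/k = 290/2.1 = 138.

k ≈ 2.1, θ ≈ 138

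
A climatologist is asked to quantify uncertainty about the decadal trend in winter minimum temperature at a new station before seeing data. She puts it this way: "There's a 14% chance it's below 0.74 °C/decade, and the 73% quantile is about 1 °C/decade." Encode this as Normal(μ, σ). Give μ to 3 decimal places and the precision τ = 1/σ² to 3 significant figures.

The p-quantile of Normal(μ,σ) is μ + z_p·σ, with z_{0.14} = -1.08 and z_{0.73} = 0.6128.
Eliminate σ: μ = (z₂·x₁ − z₁·x₂)/(z₂ − z₁) = (0.6128·0.74 − (-1.08)·1)/1.693 = 0.906.
Then σ = (x₂ − x₁)/(z₂ − z₁) = (1 − 0.74)/1.693 = 0.154.
Precision τ = 1/σ² = 1/0.1536² = 42.4.

μ = 0.906, τ = 42.4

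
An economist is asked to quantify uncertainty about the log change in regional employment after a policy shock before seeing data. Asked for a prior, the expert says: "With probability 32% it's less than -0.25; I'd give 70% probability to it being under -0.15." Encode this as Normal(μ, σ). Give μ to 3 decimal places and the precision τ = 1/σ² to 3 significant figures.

The p-quantile of Normal(μ,σ) is μ + z_p·σ, with z_{0.32} = -0.4677 and z_{0.7} = 0.5244.
Eliminate σ: μ = (z₂·x₁ − z₁·x₂)/(z₂ − z₁) = (0.5244·-0.25 − (-0.4677)·-0.15)/0.9921 = -0.203.
Then σ = (x₂ − x₁)/(z₂ − z₁) = (-0.15 − -0.25)/0.9921 = 0.101.
Precision τ = 1/σ² = 1/0.1008² = 98.4.

μ = -0.203, τ = 98.4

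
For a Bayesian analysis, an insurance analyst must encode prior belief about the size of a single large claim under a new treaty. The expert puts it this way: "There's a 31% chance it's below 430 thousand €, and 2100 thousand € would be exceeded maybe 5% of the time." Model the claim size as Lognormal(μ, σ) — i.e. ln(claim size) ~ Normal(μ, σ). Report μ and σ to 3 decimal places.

μ ≈ 6.431, σ ≈ 0.741

If T ~ Lognormal(μ,σ) then ln T ~ Normal(μ,σ), so the p-quantile of ln T is μ + z_p·σ.
ln(430) = 6.064 and ln(2100) = 7.65; z_{0.31} = -0.4959, z_{0.95} = 1.645.
σ = (7.65 − 6.064)/(1.645 − (-0.4959)) = 0.741.
μ = 6.064 − (-0.4959)·0.741 = 6.431.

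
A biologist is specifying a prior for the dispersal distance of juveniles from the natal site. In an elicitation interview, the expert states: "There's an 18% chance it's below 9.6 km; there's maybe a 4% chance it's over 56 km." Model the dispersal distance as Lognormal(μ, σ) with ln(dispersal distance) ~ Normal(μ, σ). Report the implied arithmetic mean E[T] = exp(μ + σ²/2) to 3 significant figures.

If T ~ Lognormal(μ,σ) then ln T ~ Normal(μ,σ), so the p-quantile of ln T is μ + z_p·σ.
ln(9.6) = 2.262 and ln(56) = 4.025; z_{0.18} = -0.9154, z_{0.96} = 1.751.
σ = (4.025 − 2.262)/(1.751 − (-0.9154)) = 0.661.
μ = 2.262 − (-0.9154)·0.661 = 2.867.
E[T] = exp(μ + σ²/2) = exp(2.867 + 0.2188) = 21.9 km.

E[T] ≈ 21.9 km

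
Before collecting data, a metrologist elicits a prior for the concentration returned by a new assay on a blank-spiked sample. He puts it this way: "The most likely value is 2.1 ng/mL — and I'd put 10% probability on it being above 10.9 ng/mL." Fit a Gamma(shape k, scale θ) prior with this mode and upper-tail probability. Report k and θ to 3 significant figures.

Gamma(k,θ) with k>1 has mode (k−1)θ, so θ = 2.1/(k−1).
Need P(X < 10.9) = 0.9 with θ tied to k this way. Start at k = 2, θ = 2.1: P(X<10.9) ≈ 0.966.
Too high — lower k to spread out. Iterating converges to k ≈ 1.65.
Then θ = 2.1/(1.65−1) ≈ 3.25.

k ≈ 1.65, θ ≈ 3.25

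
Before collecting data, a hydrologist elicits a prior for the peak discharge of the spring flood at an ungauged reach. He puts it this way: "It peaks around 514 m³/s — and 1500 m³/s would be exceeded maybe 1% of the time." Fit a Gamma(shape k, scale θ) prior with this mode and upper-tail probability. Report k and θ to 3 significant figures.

Gamma(k,θ) with k>1 has mode (k−1)θ, so θ = 514/(k−1).
Need P(X < 1500) = 0.99 with θ tied to k this way. Start at k = 2, θ = 514: P(X<1500) ≈ 0.788.
Too low — raise k to concentrate. Iterating converges to k ≈ 4.95.
Then θ = 514/(4.95−1) ≈ 130.

k ≈ 4.95, θ ≈ 130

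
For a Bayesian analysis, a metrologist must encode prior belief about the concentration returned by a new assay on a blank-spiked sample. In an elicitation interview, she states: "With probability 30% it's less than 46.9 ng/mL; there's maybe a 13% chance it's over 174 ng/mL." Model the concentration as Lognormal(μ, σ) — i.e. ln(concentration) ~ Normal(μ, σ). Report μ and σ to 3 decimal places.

μ ≈ 4.264, σ ≈ 0.794

If T ~ Lognormal(μ,σ) then ln T ~ Normal(μ,σ), so the p-quantile of ln T is μ + z_p·σ.
ln(46.9) = 3.848 and ln(174) = 5.159; z_{0.3} = -0.5244, z_{0.87} = 1.126.
σ = (5.159 − 3.848)/(1.126 − (-0.5244)) = 0.794.
μ = 3.848 − (-0.5244)·0.794 = 4.264.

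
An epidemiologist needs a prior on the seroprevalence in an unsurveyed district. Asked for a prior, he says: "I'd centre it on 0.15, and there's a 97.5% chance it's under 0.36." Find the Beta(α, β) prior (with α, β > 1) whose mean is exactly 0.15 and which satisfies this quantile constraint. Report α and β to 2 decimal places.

α ≈ 2.29, β ≈ 13.00

With mean 0.15 fixed, write α = 0.15s, β = 0.85s where s = α+β.
Need P(θ < 0.36) = 0.975 under Beta(0.15s, 0.85s). Normal approximation: (q−m)/√(m(1−m)/s) ≈ z_{0.975} = 1.96, so s ≈ 0.15·0.85·(1.96)²/(0.36−0.15)² = 11.1.
At s = 11.1: P(θ<0.36) ≈ 0.957. Adjusting to match 0.975 gives s ≈ 15.29.
So α = 0.15·15.29 ≈ 2.29, β = 0.85·15.29 ≈ 13.00.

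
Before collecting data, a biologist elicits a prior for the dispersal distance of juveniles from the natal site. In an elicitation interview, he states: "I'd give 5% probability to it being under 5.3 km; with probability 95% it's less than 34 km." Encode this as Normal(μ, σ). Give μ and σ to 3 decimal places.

μ = 19.650, σ = 8.724

For Normal(μ,σ), the p-quantile is μ + z_p·σ. Here z_{0.05} = -1.645, z_{0.95} = 1.645.
So 5.3 = μ − 1.645σ and 34 = μ + 1.645σ.
Subtracting: σ = (34 − 5.3)/(1.645 − (-1.645)) = 8.724.
Then μ = 5.3 − (-1.645)·8.724 = 19.650.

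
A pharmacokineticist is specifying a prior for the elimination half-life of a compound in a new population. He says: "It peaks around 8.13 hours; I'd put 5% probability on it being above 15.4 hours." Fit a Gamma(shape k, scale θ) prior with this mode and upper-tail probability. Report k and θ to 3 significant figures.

k ≈ 7.81, θ ≈ 1.19

Gamma(k,θ) with k>1 has mode (k−1)θ, so θ = 8.13/(k−1).
Need P(X < 15.4) = 0.95 with θ tied to k this way. Start at k = 2, θ = 8.13: P(X<15.4) ≈ 0.565.
Too low — raise k to concentrate. Iterating converges to k ≈ 7.81.
Then θ = 8.13/(7.81−1) ≈ 1.19.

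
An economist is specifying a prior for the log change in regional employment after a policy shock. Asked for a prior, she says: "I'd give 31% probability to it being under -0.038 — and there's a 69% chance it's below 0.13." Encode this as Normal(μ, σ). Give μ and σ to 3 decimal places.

μ = 0.046, σ = 0.169

The p-quantile of Normal(μ,σ) is μ + z_p·σ, with z_{0.31} = -0.4959 and z_{0.69} = 0.4959.
Eliminate σ: μ = (z₂·x₁ − z₁·x₂)/(z₂ − z₁) = (0.4959·-0.038 − (-0.4959)·0.13)/0.9917 = 0.046.
Then σ = (x₂ − x₁)/(z₂ − z₁) = (0.13 − -0.038)/0.9917 = 0.169.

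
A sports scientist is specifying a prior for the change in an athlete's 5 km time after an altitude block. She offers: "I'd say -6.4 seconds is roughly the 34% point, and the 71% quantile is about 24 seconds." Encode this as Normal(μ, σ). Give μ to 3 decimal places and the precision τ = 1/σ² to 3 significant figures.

μ = 6.582, τ = 0.00101

For Normal(μ,σ), the p-quantile is μ + z_p·σ. Here z_{0.34} = -0.4125, z_{0.71} = 0.5534.
So -6.4 = μ − 0.4125σ and 24 = μ + 0.5534σ.
Subtracting: σ = (24 − -6.4)/(0.5534 − (-0.4125)) = 31.475.
Then μ = -6.4 − (-0.4125)·31.475 = 6.582.
Precision τ = 1/σ² = 1/31.47² = 0.00101.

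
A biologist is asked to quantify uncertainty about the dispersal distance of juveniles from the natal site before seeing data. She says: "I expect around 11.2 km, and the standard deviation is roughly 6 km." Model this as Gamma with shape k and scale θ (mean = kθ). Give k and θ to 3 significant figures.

For Gamma(k, scale θ): mean = kθ, variance = kθ², so CV = 1/√k.
CV = SD/mean = 6/11.2 = 0.5357, hence k = 1/CV² = 3.48.
Then θ = mean/k = 11.2/3.48 = 3.21.

k ≈ 3.48, θ ≈ 3.21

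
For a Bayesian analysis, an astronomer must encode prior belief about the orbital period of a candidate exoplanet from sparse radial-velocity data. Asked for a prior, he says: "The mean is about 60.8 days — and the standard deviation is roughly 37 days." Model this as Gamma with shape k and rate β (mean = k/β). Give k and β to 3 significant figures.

For Gamma(k, rate β): mean = k/β, variance = k/β², so CV = 1/√k.
CV = SD/mean = 37/60.8 = 0.6086, hence k = 1/CV² = 2.7.
Then β = k/mean = 2.7/60.8 = 0.0444.

k ≈ 2.7, β ≈ 0.0444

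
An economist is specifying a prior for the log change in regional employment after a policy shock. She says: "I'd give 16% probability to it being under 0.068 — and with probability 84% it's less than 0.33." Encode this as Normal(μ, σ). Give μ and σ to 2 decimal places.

For Normal(μ,σ), the p-quantile is μ + z_p·σ. Here z_{0.16} = -0.9945, z_{0.84} = 0.9945.
So 0.068 = μ − 0.9945σ and 0.33 = μ + 0.9945σ.
Subtracting: σ = (0.33 − 0.068)/(0.9945 − (-0.9945)) = 0.13.
Then μ = 0.068 − (-0.9945)·0.13 = 0.20.

μ = 0.20, σ = 0.13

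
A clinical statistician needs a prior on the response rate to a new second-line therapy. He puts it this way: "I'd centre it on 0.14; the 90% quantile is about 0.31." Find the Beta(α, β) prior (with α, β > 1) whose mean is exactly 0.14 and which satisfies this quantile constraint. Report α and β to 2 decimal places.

α ≈ 1.03, β ≈ 6.34

With mean 0.14 fixed, write α = 0.14s, β = 0.86s where s = α+β.
Need P(θ < 0.31) = 0.9 under Beta(0.14s, 0.86s). Normal approximation: (q−m)/√(m(1−m)/s) ≈ z_{0.9} = 1.28, so s ≈ 0.14·0.86·(1.28)²/(0.31−0.14)² = 6.8.
At s = 6.8: P(θ<0.31) ≈ 0.894. Adjusting to match 0.9 gives s ≈ 7.37.
So α = 0.14·7.37 ≈ 1.03, β = 0.86·7.37 ≈ 6.34.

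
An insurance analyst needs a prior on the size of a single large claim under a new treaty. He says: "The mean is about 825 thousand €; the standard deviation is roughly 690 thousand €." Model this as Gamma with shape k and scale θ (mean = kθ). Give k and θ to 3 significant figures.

k ≈ 1.43, θ ≈ 577

For Gamma(k, scale θ): mean = kθ, variance = kθ², so CV = 1/√k.
CV = SD/mean = 690/825 = 0.8364, hence k = 1/CV² = 1.43.
Then θ = mean/k = 825/1.43 = 577.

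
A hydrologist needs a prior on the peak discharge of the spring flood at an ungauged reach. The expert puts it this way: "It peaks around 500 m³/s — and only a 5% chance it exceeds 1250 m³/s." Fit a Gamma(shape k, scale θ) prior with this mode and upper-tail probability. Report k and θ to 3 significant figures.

k ≈ 4.23, θ ≈ 155

Gamma(k,θ) with k>1 has mode (k−1)θ, so θ = 500/(k−1).
Need P(X < 1250) = 0.95 with θ tied to k this way. Start at k = 2, θ = 500: P(X<1250) ≈ 0.713.
Too low — raise k to concentrate. Iterating converges to k ≈ 4.23.
Then θ = 500/(4.23−1) ≈ 155.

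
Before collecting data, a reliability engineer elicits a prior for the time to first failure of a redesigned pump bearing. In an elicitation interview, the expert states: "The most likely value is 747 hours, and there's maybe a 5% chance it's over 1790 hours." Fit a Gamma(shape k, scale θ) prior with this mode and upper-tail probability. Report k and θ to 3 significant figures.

Gamma(k,θ) with k>1 has mode (k−1)θ, so θ = 747/(k−1).
Need P(X < 1790) = 0.95 with θ tied to k this way. Start at k = 2, θ = 747: P(X<1790) ≈ 0.691.
Too low — raise k to concentrate. Iterating converges to k ≈ 4.57.
Then θ = 747/(4.57−1) ≈ 209.

k ≈ 4.57, θ ≈ 209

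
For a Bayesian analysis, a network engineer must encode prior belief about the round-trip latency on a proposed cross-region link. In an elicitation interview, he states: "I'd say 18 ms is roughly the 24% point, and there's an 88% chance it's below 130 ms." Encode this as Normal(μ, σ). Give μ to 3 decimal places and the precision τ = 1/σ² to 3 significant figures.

For Normal(μ,σ), the p-quantile is μ + z_p·σ. Here z_{0.24} = -0.7063, z_{0.88} = 1.175.
So 18 = μ − 0.7063σ and 130 = μ + 1.175σ.
Subtracting: σ = (130 − 18)/(1.175 − (-0.7063)) = 59.534.
Then μ = 18 − (-0.7063)·59.534 = 60.049.
Precision τ = 1/σ² = 1/59.53² = 0.000282.

μ = 60.049, τ = 0.000282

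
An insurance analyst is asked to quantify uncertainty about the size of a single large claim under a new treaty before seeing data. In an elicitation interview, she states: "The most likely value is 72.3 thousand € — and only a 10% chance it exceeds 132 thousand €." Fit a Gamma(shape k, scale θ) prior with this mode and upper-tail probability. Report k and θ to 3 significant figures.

Gamma(k,θ) with k>1 has mode (k−1)θ, so θ = 72.3/(k−1).
Need P(X < 132) = 0.9 with θ tied to k this way. Start at k = 2, θ = 72.3: P(X<132) ≈ 0.545.
Too low — raise k to concentrate. Iterating converges to k ≈ 6.26.
Then θ = 72.3/(6.26−1) ≈ 13.7.

k ≈ 6.26, θ ≈ 13.7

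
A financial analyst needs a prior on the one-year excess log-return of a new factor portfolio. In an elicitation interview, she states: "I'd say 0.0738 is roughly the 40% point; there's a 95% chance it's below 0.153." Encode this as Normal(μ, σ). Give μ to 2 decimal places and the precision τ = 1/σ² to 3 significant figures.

The p-quantile of Normal(μ,σ) is μ + z_p·σ, with z_{0.4} = -0.2533 and z_{0.95} = 1.645.
Eliminate σ: μ = (z₂·x₁ − z₁·x₂)/(z₂ − z₁) = (1.645·0.0738 − (-0.2533)·0.153)/1.898 = 0.08.
Then σ = (x₂ − x₁)/(z₂ − z₁) = (0.153 − 0.0738)/1.898 = 0.04.
Precision τ = 1/σ² = 1/0.04172² = 574.

μ = 0.08, τ = 574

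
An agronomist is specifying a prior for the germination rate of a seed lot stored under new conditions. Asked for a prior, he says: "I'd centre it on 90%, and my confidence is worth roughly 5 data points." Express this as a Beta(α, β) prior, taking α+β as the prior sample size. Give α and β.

Under the effective-sample-size interpretation, Beta(α, β) has prior mean α/(α+β) and prior sample size α+β.
So α+β = 5 and α/(α+β) = 0.9, giving α = 0.9·5 = 4.5 and β = 5 − 4.5 = 0.5.

α = 4.5, β = 0.5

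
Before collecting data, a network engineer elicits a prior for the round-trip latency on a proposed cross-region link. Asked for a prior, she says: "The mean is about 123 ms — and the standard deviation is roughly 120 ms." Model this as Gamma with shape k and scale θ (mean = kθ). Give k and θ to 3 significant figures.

k ≈ 1.05, θ ≈ 117

For Gamma(k, scale θ): mean = kθ, variance = kθ², so CV = 1/√k.
CV = SD/mean = 120/123 = 0.9756, hence k = 1/CV² = 1.05.
Then θ = mean/k = 123/1.05 = 117.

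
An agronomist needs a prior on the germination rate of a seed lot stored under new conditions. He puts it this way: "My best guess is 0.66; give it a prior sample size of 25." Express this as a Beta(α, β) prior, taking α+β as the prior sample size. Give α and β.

α = 16.5, β = 8.5

Under the effective-sample-size interpretation, Beta(α, β) has prior mean α/(α+β) and prior sample size α+β.
So α+β = 25 and α/(α+β) = 0.66, giving α = 0.66·25 = 16.5 and β = 25 − 16.5 = 8.5.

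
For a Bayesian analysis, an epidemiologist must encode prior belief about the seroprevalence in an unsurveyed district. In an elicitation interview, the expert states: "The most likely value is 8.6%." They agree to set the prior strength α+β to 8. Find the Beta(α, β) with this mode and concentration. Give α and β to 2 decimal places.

For α,β > 1 the Beta mode is (α−1)/(α+β−2). With α+β = 8, the mode is (α−1)/6.
Set (α−1)/6 = 0.086 → α = 1 + 0.086·6 = 1.52.
β = 8 − α = 6.48.

α = 1.52, β = 6.48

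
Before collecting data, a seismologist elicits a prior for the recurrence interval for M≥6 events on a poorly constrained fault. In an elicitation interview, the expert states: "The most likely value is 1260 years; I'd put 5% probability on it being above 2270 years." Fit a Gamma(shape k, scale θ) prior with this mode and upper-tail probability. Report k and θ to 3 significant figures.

Gamma(k,θ) with k>1 has mode (k−1)θ, so θ = 1260/(k−1).
Need P(X < 2270) = 0.95 with θ tied to k this way. Start at k = 2, θ = 1260: P(X<2270) ≈ 0.538.
Too low — raise k to concentrate. Iterating converges to k ≈ 9.04.
Then θ = 1260/(9.04−1) ≈ 157.

k ≈ 9.04, θ ≈ 157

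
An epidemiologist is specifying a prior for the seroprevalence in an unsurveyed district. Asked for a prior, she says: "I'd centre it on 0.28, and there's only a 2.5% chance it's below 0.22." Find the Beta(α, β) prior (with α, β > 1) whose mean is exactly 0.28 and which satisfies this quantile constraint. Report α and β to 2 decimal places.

α ≈ 55.80, β ≈ 143.48

With mean 0.28 fixed, write α = 0.28s, β = 0.72s where s = α+β.
Need P(θ < 0.22) = 0.025 under Beta(0.28s, 0.72s). Normal approximation: (q−m)/√(m(1−m)/s) ≈ z_{0.025} = -1.96, so s ≈ 0.28·0.72·(-1.96)²/(0.22−0.28)² = 215.1.
At s = 215.1: P(θ<0.22) ≈ 0.021. Adjusting to match 0.025 gives s ≈ 199.28.
So α = 0.28·199.28 ≈ 55.80, β = 0.72·199.28 ≈ 143.48.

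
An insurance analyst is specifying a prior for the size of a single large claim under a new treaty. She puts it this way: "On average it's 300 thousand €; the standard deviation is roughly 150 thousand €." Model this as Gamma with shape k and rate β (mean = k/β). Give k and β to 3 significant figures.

k ≈ 4, β ≈ 0.0133

For Gamma(k, rate β): mean = k/β, variance = k/β², so CV = 1/√k.
CV = SD/mean = 150/300 = 0.5, hence k = 1/CV² = 4.
Then β = k/mean = 4/300 = 0.0133.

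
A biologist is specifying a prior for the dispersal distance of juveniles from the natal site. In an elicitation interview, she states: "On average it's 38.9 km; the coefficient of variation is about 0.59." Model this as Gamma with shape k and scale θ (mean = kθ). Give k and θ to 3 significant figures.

k ≈ 2.87, θ ≈ 13.5

For Gamma(k, scale θ): mean = kθ, variance = kθ², so CV = 1/√k.
CV = 0.59, hence k = 1/CV² = 2.87.
Then θ = mean/k = 38.9/2.87 = 13.5.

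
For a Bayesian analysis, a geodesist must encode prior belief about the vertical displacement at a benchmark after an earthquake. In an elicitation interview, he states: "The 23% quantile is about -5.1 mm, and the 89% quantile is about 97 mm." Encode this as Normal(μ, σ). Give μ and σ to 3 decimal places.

μ = 33.283, σ = 51.949

For Normal(μ,σ), the p-quantile is μ + z_p·σ. Here z_{0.23} = -0.7388, z_{0.89} = 1.227.
So -5.1 = μ − 0.7388σ and 97 = μ + 1.227σ.
Subtracting: σ = (97 − -5.1)/(1.227 − (-0.7388)) = 51.949.
Then μ = -5.1 − (-0.7388)·51.949 = 33.283.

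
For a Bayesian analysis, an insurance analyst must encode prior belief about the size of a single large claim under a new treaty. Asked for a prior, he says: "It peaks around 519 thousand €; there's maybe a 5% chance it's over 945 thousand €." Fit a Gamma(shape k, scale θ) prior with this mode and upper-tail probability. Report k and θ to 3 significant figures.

Gamma(k,θ) with k>1 has mode (k−1)θ, so θ = 519/(k−1).
Need P(X < 945) = 0.95 with θ tied to k this way. Start at k = 2, θ = 519: P(X<945) ≈ 0.543.
Too low — raise k to concentrate. Iterating converges to k ≈ 8.76.
Then θ = 519/(8.76−1) ≈ 66.9.

k ≈ 8.76, θ ≈ 66.9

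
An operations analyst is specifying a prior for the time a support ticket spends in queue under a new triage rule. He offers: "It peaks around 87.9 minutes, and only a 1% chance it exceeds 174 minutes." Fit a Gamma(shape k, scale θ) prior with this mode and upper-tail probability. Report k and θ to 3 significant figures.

k ≈ 11.6, θ ≈ 8.33

Gamma(k,θ) with k>1 has mode (k−1)θ, so θ = 87.9/(k−1).
Need P(X < 174) = 0.99 with θ tied to k this way. Start at k = 2, θ = 87.9: P(X<174) ≈ 0.588.
Too low — raise k to concentrate. Iterating converges to k ≈ 11.6.
Then θ = 87.9/(11.6−1) ≈ 8.33.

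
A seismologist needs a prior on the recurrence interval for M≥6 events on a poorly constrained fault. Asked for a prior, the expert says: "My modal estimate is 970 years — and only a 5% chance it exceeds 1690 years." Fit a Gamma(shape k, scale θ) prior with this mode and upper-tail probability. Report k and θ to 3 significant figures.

Gamma(k,θ) with k>1 has mode (k−1)θ, so θ = 970/(k−1).
Need P(X < 1690) = 0.95 with θ tied to k this way. Start at k = 2, θ = 970: P(X<1690) ≈ 0.520.
Too low — raise k to concentrate. Iterating converges to k ≈ 10.1.
Then θ = 970/(10.1−1) ≈ 107.

k ≈ 10.1, θ ≈ 107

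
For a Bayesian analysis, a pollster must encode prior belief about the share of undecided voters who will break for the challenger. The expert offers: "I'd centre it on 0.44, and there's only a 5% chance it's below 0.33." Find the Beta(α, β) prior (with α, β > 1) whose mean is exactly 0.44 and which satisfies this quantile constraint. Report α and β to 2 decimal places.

α ≈ 23.29, β ≈ 29.64

With mean 0.44 fixed, write α = 0.44s, β = 0.56s where s = α+β.
Need P(θ < 0.33) = 0.05 under Beta(0.44s, 0.56s). Normal approximation: (q−m)/√(m(1−m)/s) ≈ z_{0.05} = -1.64, so s ≈ 0.44·0.56·(-1.64)²/(0.33−0.44)² = 55.1.
At s = 55.1: P(θ<0.33) ≈ 0.047. Adjusting to match 0.05 gives s ≈ 52.93.
So α = 0.44·52.93 ≈ 23.29, β = 0.56·52.93 ≈ 29.64.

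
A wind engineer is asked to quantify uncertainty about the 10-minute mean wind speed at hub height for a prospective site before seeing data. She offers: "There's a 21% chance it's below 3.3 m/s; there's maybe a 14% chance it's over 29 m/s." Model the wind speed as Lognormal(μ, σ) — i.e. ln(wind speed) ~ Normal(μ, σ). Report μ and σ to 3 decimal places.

If T ~ Lognormal(μ,σ) then ln T ~ Normal(μ,σ), so the p-quantile of ln T is μ + z_p·σ.
ln(3.3) = 1.194 and ln(29) = 3.367; z_{0.21} = -0.8064, z_{0.86} = 1.08.
σ = (3.367 − 1.194)/(1.08 − (-0.8064)) = 1.152.
μ = 1.194 − (-0.8064)·1.152 = 2.123.

μ ≈ 2.123, σ ≈ 1.152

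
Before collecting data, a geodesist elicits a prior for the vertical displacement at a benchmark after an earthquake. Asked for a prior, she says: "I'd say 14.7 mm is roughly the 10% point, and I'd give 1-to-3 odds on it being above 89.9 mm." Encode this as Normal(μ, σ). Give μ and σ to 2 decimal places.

μ = 63.97, σ = 38.44

The p-quantile of Normal(μ,σ) is μ + z_p·σ, with z_{0.1} = -1.282 and z_{0.75} = 0.6745.
Eliminate σ: μ = (z₂·x₁ − z₁·x₂)/(z₂ − z₁) = (0.6745·14.7 − (-1.282)·89.9)/1.956 = 63.97.
Then σ = (x₂ − x₁)/(z₂ − z₁) = (89.9 − 14.7)/1.956 = 38.44.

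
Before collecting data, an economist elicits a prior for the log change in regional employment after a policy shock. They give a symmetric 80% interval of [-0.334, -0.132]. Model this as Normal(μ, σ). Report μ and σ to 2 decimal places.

A symmetric 80% interval runs μ ± z·σ with z = 1.282.
Half-width = 0.101, so σ = 0.101/1.282 = 0.08.
μ is the interval midpoint, -0.23.

μ = -0.23, σ = 0.08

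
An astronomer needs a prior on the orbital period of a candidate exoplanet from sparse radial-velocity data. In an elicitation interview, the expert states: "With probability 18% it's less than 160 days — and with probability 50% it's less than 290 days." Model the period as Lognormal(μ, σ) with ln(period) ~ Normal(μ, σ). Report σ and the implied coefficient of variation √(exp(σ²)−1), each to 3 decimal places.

If T ~ Lognormal(μ,σ) then ln T ~ Normal(μ,σ), so the p-quantile of ln T is μ + z_p·σ.
ln(160) = 5.075 and ln(290) = 5.67; z_{0.18} = -0.9154, z_{0.5} = 0.
σ = (5.67 − 5.075)/(0 − (-0.9154)) = 0.650.
μ = 5.075 − (-0.9154)·0.650 = 5.670.
CV = √(exp(σ²)−1) = √(exp(0.4221)−1) = 0.725.

σ ≈ 0.650, CV ≈ 0.725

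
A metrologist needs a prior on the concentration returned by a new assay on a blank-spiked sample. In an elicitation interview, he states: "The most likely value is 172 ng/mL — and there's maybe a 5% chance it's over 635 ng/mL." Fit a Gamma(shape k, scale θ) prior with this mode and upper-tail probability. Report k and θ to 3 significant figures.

k ≈ 2.5, θ ≈ 115

Gamma(k,θ) with k>1 has mode (k−1)θ, so θ = 172/(k−1).
Need P(X < 635) = 0.95 with θ tied to k this way. Start at k = 2, θ = 172: P(X<635) ≈ 0.883.
Too low — raise k to concentrate. Iterating converges to k ≈ 2.5.
Then θ = 172/(2.5−1) ≈ 115.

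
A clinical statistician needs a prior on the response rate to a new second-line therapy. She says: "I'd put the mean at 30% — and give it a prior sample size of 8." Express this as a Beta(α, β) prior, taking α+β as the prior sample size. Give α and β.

Under the effective-sample-size interpretation, Beta(α, β) has prior mean α/(α+β) and prior sample size α+β.
So α+β = 8 and α/(α+β) = 0.3, giving α = 0.3·8 = 2.4 and β = 8 − 2.4 = 5.6.

α = 2.4, β = 5.6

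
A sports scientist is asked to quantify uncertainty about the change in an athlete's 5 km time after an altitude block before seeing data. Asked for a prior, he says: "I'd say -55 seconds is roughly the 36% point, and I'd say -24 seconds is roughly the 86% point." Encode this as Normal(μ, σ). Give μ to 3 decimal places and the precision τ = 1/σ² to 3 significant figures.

The p-quantile of Normal(μ,σ) is μ + z_p·σ, with z_{0.36} = -0.3585 and z_{0.86} = 1.08.
Eliminate σ: μ = (z₂·x₁ − z₁·x₂)/(z₂ − z₁) = (1.08·-55 − (-0.3585)·-24)/1.439 = -47.277.
Then σ = (x₂ − x₁)/(z₂ − z₁) = (-24 − -55)/1.439 = 21.546.
Precision τ = 1/σ² = 1/21.55² = 0.00215.

μ = -47.277, τ = 0.00215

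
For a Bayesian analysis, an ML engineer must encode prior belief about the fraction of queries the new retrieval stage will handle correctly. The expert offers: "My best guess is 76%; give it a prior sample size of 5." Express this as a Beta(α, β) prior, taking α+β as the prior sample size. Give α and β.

Under the effective-sample-size interpretation, Beta(α, β) has prior mean α/(α+β) and prior sample size α+β.
So α+β = 5 and α/(α+β) = 0.76, giving α = 0.76·5 = 3.8 and β = 5 − 3.8 = 1.2.

α = 3.8, β = 1.2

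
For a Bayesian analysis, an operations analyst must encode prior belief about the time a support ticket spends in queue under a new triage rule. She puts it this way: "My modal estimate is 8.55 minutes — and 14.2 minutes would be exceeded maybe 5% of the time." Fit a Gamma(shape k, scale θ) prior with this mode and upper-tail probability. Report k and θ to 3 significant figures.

k ≈ 11.9, θ ≈ 0.788

Gamma(k,θ) with k>1 has mode (k−1)θ, so θ = 8.55/(k−1).
Need P(X < 14.2) = 0.95 with θ tied to k this way. Start at k = 2, θ = 8.55: P(X<14.2) ≈ 0.494.
Too low — raise k to concentrate. Iterating converges to k ≈ 11.9.
Then θ = 8.55/(11.9−1) ≈ 0.788.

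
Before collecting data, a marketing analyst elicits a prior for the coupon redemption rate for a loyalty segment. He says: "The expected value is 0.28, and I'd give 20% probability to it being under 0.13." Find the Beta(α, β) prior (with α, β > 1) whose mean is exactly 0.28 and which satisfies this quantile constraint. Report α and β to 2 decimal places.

α ≈ 1.82, β ≈ 4.69

With mean 0.28 fixed, write α = 0.28s, β = 0.72s where s = α+β.
Need P(θ < 0.13) = 0.2 under Beta(0.28s, 0.72s). Normal approximation: (q−m)/√(m(1−m)/s) ≈ z_{0.2} = -0.842, so s ≈ 0.28·0.72·(-0.842)²/(0.13−0.28)² = 6.3.
At s = 6.3: P(θ<0.13) ≈ 0.204. Adjusting to match 0.2 gives s ≈ 6.51.
So α = 0.28·6.51 ≈ 1.82, β = 0.72·6.51 ≈ 4.69.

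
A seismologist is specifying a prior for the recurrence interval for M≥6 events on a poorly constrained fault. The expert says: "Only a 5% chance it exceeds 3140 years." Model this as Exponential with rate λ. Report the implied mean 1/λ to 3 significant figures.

mean ≈ 1050 years

P(T > 3140.0) = e^(−λ·3140.0) = 0.05, so λ = −ln(0.05)/3140.0 = 0.000954.
Mean = 1/λ = 1050 years.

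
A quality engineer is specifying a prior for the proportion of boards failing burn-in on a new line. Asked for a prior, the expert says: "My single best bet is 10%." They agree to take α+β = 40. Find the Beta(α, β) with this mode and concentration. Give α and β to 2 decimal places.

For α,β > 1 the Beta mode is (α−1)/(α+β−2). With α+β = 40, the mode is (α−1)/38.
Set (α−1)/38 = 0.1 → α = 1 + 0.1·38 = 4.80.
β = 40 − α = 35.20.

α = 4.80, β = 35.20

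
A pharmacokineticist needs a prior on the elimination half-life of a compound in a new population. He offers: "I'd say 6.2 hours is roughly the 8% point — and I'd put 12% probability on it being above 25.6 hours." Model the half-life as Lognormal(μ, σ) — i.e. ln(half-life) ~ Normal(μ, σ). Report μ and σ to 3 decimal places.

μ ≈ 2.597, σ ≈ 0.550

If T ~ Lognormal(μ,σ) then ln T ~ Normal(μ,σ), so the p-quantile of ln T is μ + z_p·σ.
ln(6.2) = 1.825 and ln(25.6) = 3.243; z_{0.08} = -1.405, z_{0.88} = 1.175.
σ = (3.243 − 1.825)/(1.175 − (-1.405)) = 0.550.
μ = 1.825 − (-1.405)·0.550 = 2.597.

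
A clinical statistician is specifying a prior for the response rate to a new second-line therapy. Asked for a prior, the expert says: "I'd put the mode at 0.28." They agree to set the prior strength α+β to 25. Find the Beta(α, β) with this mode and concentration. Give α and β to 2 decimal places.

For α,β > 1 the Beta mode is (α−1)/(α+β−2). With α+β = 25, the mode is (α−1)/23.
Set (α−1)/23 = 0.28 → α = 1 + 0.28·23 = 7.44.
β = 25 − α = 17.56.

α = 7.44, β = 17.56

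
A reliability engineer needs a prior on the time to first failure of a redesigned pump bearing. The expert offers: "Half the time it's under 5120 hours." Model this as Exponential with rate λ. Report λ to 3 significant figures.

Exponential median = ln 2 / λ, so λ = ln 2 / 5120.0 = 0.000135.

λ ≈ 0.000135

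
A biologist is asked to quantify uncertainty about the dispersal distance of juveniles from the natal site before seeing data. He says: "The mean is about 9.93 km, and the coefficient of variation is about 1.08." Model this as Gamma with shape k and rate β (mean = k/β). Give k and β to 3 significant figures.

For Gamma(k, rate β): mean = k/β, variance = k/β², so CV = 1/√k.
CV = 1.08, hence k = 1/CV² = 0.857.
Then β = k/mean = 0.857/9.93 = 0.0863.

k ≈ 0.857, β ≈ 0.0863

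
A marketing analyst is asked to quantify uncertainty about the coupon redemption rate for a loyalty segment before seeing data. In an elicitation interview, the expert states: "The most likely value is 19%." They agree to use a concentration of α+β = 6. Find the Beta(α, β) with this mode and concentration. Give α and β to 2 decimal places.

α = 1.76, β = 4.24

For α,β > 1 the Beta mode is (α−1)/(α+β−2). With α+β = 6, the mode is (α−1)/4.
Set (α−1)/4 = 0.19 → α = 1 + 0.19·4 = 1.76.
β = 6 − α = 4.24.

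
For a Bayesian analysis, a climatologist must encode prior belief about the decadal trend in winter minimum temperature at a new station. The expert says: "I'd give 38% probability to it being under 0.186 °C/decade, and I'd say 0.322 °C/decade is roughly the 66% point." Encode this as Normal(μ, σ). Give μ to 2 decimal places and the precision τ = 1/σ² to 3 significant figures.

The p-quantile of Normal(μ,σ) is μ + z_p·σ, with z_{0.38} = -0.3055 and z_{0.66} = 0.4125.
Eliminate σ: μ = (z₂·x₁ − z₁·x₂)/(z₂ − z₁) = (0.4125·0.186 − (-0.3055)·0.322)/0.7179 = 0.24.
Then σ = (x₂ − x₁)/(z₂ − z₁) = (0.322 − 0.186)/0.7179 = 0.19.
Precision τ = 1/σ² = 1/0.1894² = 27.9.

μ = 0.24, τ = 27.9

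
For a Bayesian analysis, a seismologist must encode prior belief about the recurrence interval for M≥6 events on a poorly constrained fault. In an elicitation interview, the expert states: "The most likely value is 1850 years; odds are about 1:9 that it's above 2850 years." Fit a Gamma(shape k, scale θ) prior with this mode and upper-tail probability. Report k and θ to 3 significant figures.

k ≈ 11, θ ≈ 185

Gamma(k,θ) with k>1 has mode (k−1)θ, so θ = 1850/(k−1).
Need P(X < 2850) = 0.9 with θ tied to k this way. Start at k = 2, θ = 1850: P(X<2850) ≈ 0.456.
Too low — raise k to concentrate. Iterating converges to k ≈ 11.
Then θ = 1850/(11−1) ≈ 185.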